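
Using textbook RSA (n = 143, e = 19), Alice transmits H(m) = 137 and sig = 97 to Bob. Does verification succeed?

sig^19 mod 143 = 137
Since 137 equals the digest 137, verification succeeds.

passes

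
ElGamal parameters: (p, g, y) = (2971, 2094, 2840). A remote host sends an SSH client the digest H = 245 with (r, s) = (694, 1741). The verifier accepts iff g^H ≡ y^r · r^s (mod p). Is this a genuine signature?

forged

Left side g^H mod p:
Squares mod 2971: 2094^1≡2094, 2094^2≡2611, 2094^4≡1847, 2094^8≡701, 2094^16≡1186, 2094^32≡1313, 2094^64≡789, 2094^128≡1582
245 = 128 + 64 + 32 + 16 + 4 + 1, so 2094^245 ≡ 1582·789·1313·1186·1847·2094 ≡ 2791 (mod 2971)
Right side y^r · r^s mod p:
Squares mod 2971: 2840^1≡2840, 2840^2≡2306, 2840^4≡2517, 2840^8≡1117, 2840^16≡2840, 2840^32≡2306, 2840^64≡2517, 2840^128≡1117, 2840^256≡2840, 2840^512≡2306
694 = 512 + 128 + 32 + 16 + 4 + 2, so 2840^694 ≡ 2306·1117·2306·2840·2517·2306 ≡ 2517 (mod 2971)
Squares mod 2971: 694^1≡694, 694^2≡334, 694^4≡1629, 694^8≡538, 694^16≡1257, 694^32≡2448, 694^64≡197, 694^128≡186, 694^256≡1915, 694^512≡1011, 694^1024≡97
1741 = 1024 + 512 + 128 + 64 + 8 + 4 + 1, so 694^1741 ≡ 97·1011·186·197·538·1629·694 ≡ 1056 (mod 2971)
2517·1056 = 2657952 ≡ 1878 (mod 2971)
2791 ≠ 1878, so verification fails.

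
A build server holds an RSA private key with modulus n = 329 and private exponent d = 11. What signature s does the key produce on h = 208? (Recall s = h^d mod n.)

h^11 mod 329 = 171

171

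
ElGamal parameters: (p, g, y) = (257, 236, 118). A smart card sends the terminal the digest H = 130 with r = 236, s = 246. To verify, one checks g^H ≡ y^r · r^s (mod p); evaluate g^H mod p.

184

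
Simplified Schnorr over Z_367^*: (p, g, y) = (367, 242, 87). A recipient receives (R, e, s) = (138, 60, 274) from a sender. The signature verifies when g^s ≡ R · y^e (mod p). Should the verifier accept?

g^s mod p:
242^2 = 58564 ≡ 211
242^4 ≡ 211^2 = 44521 ≡ 114
242^8 ≡ 114^2 = 12996 ≡ 151
242^16 ≡ 151^2 = 22801 ≡ 47
242^32 ≡ 47^2 = 2209 ≡ 7
242^64 ≡ 7^2 = 49
242^128 ≡ 49^2 = 2401 ≡ 199
242^256 ≡ 199^2 = 39601 ≡ 332
274 = 256 + 16 + 2, so 242^274 ≡ 332·47·211 ≡ 87 (mod 367)
R · y^e mod p:
87^2 = 7569 ≡ 229
87^4 ≡ 229^2 = 52441 ≡ 327
87^8 ≡ 327^2 = 106929 ≡ 132
87^16 ≡ 132^2 = 17424 ≡ 175
87^32 ≡ 175^2 = 30625 ≡ 164
60 = 32 + 16 + 8 + 4, so 87^60 ≡ 164·175·132·327 ≡ 135 (mod 367)
138·135 = 18630 ≡ 280 (mod 367)
87 ≠ 280; the check fails.

reject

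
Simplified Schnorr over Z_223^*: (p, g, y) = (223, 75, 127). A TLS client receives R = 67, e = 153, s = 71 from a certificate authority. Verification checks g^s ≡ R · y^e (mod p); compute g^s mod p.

48

75^71 mod 223 = 48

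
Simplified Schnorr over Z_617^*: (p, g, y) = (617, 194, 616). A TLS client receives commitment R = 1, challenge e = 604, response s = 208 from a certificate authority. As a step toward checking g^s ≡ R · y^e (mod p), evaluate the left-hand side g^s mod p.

194^208 mod 617 = 1

1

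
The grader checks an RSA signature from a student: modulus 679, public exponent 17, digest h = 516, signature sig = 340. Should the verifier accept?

sig^2 ≡ 340^2 = 115600 ≡ 170
sig^4 ≡ 170^2 = 28900 ≡ 382
sig^8 ≡ 382^2 = 145924 ≡ 618
sig^16 ≡ 618^2 = 381924 ≡ 326
17 = 16 + 1, so sig^17 ≡ 326·340 ≡ 163 (mod 679)
The recovered value 163 does not match the digest 516.

reject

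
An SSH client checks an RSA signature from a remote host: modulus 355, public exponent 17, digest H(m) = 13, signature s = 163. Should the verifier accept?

s^2 ≡ 163^2 = 26569 ≡ 299
s^4 ≡ 299^2 = 89401 ≡ 296
s^8 ≡ 296^2 = 87616 ≡ 286
s^16 ≡ 286^2 = 81796 ≡ 146
17 = 16 + 1, so s^17 ≡ 146·163 ≡ 13 (mod 355)
s^17 mod 355 = 13 matches H(m).

accept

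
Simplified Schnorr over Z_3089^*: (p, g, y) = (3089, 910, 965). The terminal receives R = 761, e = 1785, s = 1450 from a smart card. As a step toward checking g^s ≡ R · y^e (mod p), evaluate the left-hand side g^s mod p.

10

910^2 = 828100 ≡ 248
910^4 ≡ 248^2 = 61504 ≡ 2813
910^8 ≡ 2813^2 = 7912969 ≡ 2040
910^16 ≡ 2040^2 = 4161600 ≡ 717
910^32 ≡ 717^2 = 514089 ≡ 1315
910^64 ≡ 1315^2 = 1729225 ≡ 2474
910^128 ≡ 2474^2 = 6120676 ≡ 1367
910^256 ≡ 1367^2 = 1868689 ≡ 2933
910^512 ≡ 2933^2 = 8602489 ≡ 2713
910^1024 ≡ 2713^2 = 7360369 ≡ 2371
1450 = 1024 + 256 + 128 + 32 + 8 + 2, so 910^1450 ≡ 2371·2933·1367·1315·2040·248 ≡ 10 (mod 3089)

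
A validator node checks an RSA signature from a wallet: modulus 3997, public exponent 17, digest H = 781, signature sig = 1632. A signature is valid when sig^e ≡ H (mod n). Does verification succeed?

sig^2 ≡ 1632^2 = 2663424 ≡ 1422
sig^4 ≡ 1422^2 = 2022084 ≡ 3599
sig^8 ≡ 3599^2 = 12952801 ≡ 2521
sig^16 ≡ 2521^2 = 6355441 ≡ 211
17 = 16 + 1, so sig^17 ≡ 211·1632 ≡ 610 (mod 3997)
The recovered value 610 does not match the digest 781.

fails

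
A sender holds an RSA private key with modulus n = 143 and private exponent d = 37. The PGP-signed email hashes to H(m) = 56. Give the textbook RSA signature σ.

56

(H(m))^2 ≡ 56^2 = 3136 ≡ 133
(H(m))^4 ≡ 133^2 = 17689 ≡ 100
(H(m))^8 ≡ 100^2 = 10000 ≡ 133
(H(m))^16 ≡ 133^2 = 17689 ≡ 100
(H(m))^32 ≡ 100^2 = 10000 ≡ 133
37 = 32 + 4 + 1, so (H(m))^37 ≡ 133·100·56 ≡ 56 (mod 143)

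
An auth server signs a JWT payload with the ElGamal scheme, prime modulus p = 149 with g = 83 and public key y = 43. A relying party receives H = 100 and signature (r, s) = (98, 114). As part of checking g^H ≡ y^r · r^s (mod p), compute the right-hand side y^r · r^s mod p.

125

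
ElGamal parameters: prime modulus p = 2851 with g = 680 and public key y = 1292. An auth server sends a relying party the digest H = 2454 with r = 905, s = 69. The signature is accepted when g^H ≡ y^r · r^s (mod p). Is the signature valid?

valid

Left side g^H mod p:
Squares mod 2851: 680^1≡680, 680^2≡538, 680^4≡1493, 680^8≡2418, 680^16≡2174, 680^32≡2169, 680^64≡411, 680^128≡712, 680^256≡2317, 680^512≡56, 680^1024≡285, 680^2048≡1397
2454 = 2048 + 256 + 128 + 16 + 4 + 2, so 680^2454 ≡ 1397·2317·712·2174·1493·538 ≡ 1112 (mod 2851)
Right side y^r · r^s mod p:
Squares mod 2851: 1292^1≡1292, 1292^2≡1429, 1292^4≡725, 1292^8≡1041, 1292^16≡301, 1292^32≡2220, 1292^64≡1872, 1292^128≡505, 1292^256≡1286, 1292^512≡216
905 = 512 + 256 + 128 + 8 + 1, so 1292^905 ≡ 216·1286·505·1041·1292 ≡ 986 (mod 2851)
Squares mod 2851: 905^1≡905, 905^2≡788, 905^4≡2277, 905^8≡1611, 905^16≡911, 905^32≡280, 905^64≡1423
69 = 64 + 4 + 1, so 905^69 ≡ 1423·2277·905 ≡ 1470 (mod 2851)
986·1470 = 1449420 ≡ 1112 (mod 2851)
1112 ≡ 1112 (mod 2851), so the signature is genuine.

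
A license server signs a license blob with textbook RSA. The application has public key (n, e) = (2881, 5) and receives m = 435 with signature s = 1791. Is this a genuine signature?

genuine

Squares mod 2881: s^1≡1791, s^2≡1128, s^4≡1863
5 = 4 + 1, so s^5 ≡ 1863·1791 ≡ 435 (mod 2881)
s^5 mod 2881 = 435 matches m.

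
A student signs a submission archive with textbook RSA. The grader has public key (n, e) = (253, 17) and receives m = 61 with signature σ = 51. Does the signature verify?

verifies

σ^2 ≡ 51^2 = 2601 ≡ 71
σ^4 ≡ 71^2 = 5041 ≡ 234
σ^8 ≡ 234^2 = 54756 ≡ 108
σ^16 ≡ 108^2 = 11664 ≡ 26
17 = 16 + 1, so σ^17 ≡ 26·51 ≡ 61 (mod 253)
Since 61 equals the digest 61, verification succeeds.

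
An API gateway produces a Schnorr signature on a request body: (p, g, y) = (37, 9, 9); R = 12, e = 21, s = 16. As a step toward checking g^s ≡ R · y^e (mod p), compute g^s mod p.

9^2 = 81 ≡ 7
9^4 ≡ 7^2 = 49 ≡ 12
9^8 ≡ 12^2 = 144 ≡ 33
9^16 ≡ 33^2 = 1089 ≡ 16

16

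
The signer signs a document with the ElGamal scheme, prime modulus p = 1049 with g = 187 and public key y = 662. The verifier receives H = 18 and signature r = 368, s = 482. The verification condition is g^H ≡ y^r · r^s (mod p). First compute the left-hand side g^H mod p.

213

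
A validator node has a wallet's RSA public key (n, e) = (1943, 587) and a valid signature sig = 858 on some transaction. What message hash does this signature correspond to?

1172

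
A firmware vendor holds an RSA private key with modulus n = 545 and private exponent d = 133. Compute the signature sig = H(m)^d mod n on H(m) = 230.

Squares mod 545: (H(m))^1≡230, (H(m))^2≡35, (H(m))^4≡135, (H(m))^8≡240, (H(m))^16≡375, (H(m))^32≡15, (H(m))^64≡225, (H(m))^128≡485
133 = 128 + 4 + 1, so (H(m))^133 ≡ 485·135·230 ≡ 355 (mod 545)

355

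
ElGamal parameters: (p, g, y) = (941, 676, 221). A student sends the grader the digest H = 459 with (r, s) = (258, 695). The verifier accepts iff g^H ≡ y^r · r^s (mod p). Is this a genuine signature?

forged

Left side g^H mod p:
676^459 mod 941 = 331
Right side y^r · r^s mod p:
221^258 mod 941 = 30
258^695 mod 941 = 868
30·868 = 26040 ≡ 633 (mod 941)
331 ≠ 633, so verification fails.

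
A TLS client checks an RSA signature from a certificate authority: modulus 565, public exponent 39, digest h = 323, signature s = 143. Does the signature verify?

s^39 mod 565 = 242
The recovered value 242 does not match the digest 323.

does not verify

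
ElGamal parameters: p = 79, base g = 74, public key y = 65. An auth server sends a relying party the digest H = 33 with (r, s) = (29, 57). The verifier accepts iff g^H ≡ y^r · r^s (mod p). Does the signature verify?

Left side g^H mod p:
Squares mod 79: 74^1≡74, 74^2≡25, 74^4≡72, 74^8≡49, 74^16≡31, 74^32≡13
33 = 32 + 1, so 74^33 ≡ 13·74 ≡ 14 (mod 79)
Right side y^r · r^s mod p:
Squares mod 79: 65^1≡65, 65^2≡38, 65^4≡22, 65^8≡10, 65^16≡21
29 = 16 + 8 + 4 + 1, so 65^29 ≡ 21·10·22·65 ≡ 21 (mod 79)
Squares mod 79: 29^1≡29, 29^2≡51, 29^4≡73, 29^8≡36, 29^16≡32, 29^32≡76
57 = 32 + 16 + 8 + 1, so 29^57 ≡ 76·32·36·29 ≡ 27 (mod 79)
21·27 = 567 ≡ 14 (mod 79)
14 ≡ 14 (mod 79), so the signature is genuine.

verifies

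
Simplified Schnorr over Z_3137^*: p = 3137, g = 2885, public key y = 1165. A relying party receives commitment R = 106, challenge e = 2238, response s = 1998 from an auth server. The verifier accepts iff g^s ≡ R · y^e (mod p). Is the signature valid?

g^s mod p:
2885^2 = 8323225 ≡ 764
2885^4 ≡ 764^2 = 583696 ≡ 214
2885^8 ≡ 214^2 = 45796 ≡ 1878
2885^16 ≡ 1878^2 = 3526884 ≡ 896
2885^32 ≡ 896^2 = 802816 ≡ 2881
2885^64 ≡ 2881^2 = 8300161 ≡ 2796
2885^128 ≡ 2796^2 = 7817616 ≡ 212
2885^256 ≡ 212^2 = 44944 ≡ 1026
2885^512 ≡ 1026^2 = 1052676 ≡ 1781
2885^1024 ≡ 1781^2 = 3171961 ≡ 454
1998 = 1024 + 512 + 256 + 128 + 64 + 8 + 4 + 2, so 2885^1998 ≡ 454·1781·1026·212·2796·1878·214·764 ≡ 92 (mod 3137)
R · y^e mod p:
1165^2 = 1357225 ≡ 2041
1165^4 ≡ 2041^2 = 4165681 ≡ 2882
1165^8 ≡ 2882^2 = 8305924 ≡ 2285
1165^16 ≡ 2285^2 = 5221225 ≡ 1257
1165^32 ≡ 1257^2 = 1580049 ≡ 2138
1165^64 ≡ 2138^2 = 4571044 ≡ 435
1165^128 ≡ 435^2 = 189225 ≡ 1005
1165^256 ≡ 1005^2 = 1010025 ≡ 3048
1165^512 ≡ 3048^2 = 9290304 ≡ 1647
1165^1024 ≡ 1647^2 = 2712609 ≡ 2241
1165^2048 ≡ 2241^2 = 5022081 ≡ 2881
2238 = 2048 + 128 + 32 + 16 + 8 + 4 + 2, so 1165^2238 ≡ 2881·1005·2138·1257·2285·2882·2041 ≡ 356 (mod 3137)
106·356 = 37736 ≡ 92 (mod 3137)
92 ≡ 92 (mod 3137); signature holds.

valid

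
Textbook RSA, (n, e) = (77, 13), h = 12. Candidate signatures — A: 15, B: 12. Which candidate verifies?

Candidate A: 15^13 mod 77 = 64
Candidate B: 12^13 mod 77 = 12
  → matches h = 12

B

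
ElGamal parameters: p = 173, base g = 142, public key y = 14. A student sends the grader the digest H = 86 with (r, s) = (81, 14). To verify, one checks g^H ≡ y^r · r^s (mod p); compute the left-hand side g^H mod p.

1

142^86 mod 173 = 1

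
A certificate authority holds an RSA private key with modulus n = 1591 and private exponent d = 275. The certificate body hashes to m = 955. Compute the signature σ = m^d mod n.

1027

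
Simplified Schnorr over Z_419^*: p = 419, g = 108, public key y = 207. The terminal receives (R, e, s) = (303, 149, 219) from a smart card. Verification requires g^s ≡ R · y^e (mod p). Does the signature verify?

does not verify

g^s mod p:
108^2 = 11664 ≡ 351
108^4 ≡ 351^2 = 123201 ≡ 15
108^8 ≡ 15^2 = 225
108^16 ≡ 225^2 = 50625 ≡ 345
108^32 ≡ 345^2 = 119025 ≡ 29
108^64 ≡ 29^2 = 841 ≡ 3
108^128 ≡ 3^2 = 9
219 = 128 + 64 + 16 + 8 + 2 + 1, so 108^219 ≡ 9·3·345·225·351·108 ≡ 203 (mod 419)
R · y^e mod p:
207^2 = 42849 ≡ 111
207^4 ≡ 111^2 = 12321 ≡ 170
207^8 ≡ 170^2 = 28900 ≡ 408
207^16 ≡ 408^2 = 166464 ≡ 121
207^32 ≡ 121^2 = 14641 ≡ 395
207^64 ≡ 395^2 = 156025 ≡ 157
207^128 ≡ 157^2 = 24649 ≡ 347
149 = 128 + 16 + 4 + 1, so 207^149 ≡ 347·121·170·207 ≡ 316 (mod 419)
303·316 = 95748 ≡ 216 (mod 419)
203 ≠ 216; the check fails.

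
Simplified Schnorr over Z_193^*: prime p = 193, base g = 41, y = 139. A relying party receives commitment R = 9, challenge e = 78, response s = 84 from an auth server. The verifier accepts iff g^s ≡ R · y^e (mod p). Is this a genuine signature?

g^s mod p:
41^2 = 1681 ≡ 137
41^4 ≡ 137^2 = 18769 ≡ 48
41^8 ≡ 48^2 = 2304 ≡ 181
41^16 ≡ 181^2 = 32761 ≡ 144
41^32 ≡ 144^2 = 20736 ≡ 85
41^64 ≡ 85^2 = 7225 ≡ 84
84 = 64 + 16 + 4, so 41^84 ≡ 84·144·48 ≡ 64 (mod 193)
R · y^e mod p:
139^2 = 19321 ≡ 21
139^4 ≡ 21^2 = 441 ≡ 55
139^8 ≡ 55^2 = 3025 ≡ 130
139^16 ≡ 130^2 = 16900 ≡ 109
139^32 ≡ 109^2 = 11881 ≡ 108
139^64 ≡ 108^2 = 11664 ≡ 84
78 = 64 + 8 + 4 + 2, so 139^78 ≡ 84·130·55·21 ≡ 50 (mod 193)
9·50 = 450 ≡ 64 (mod 193)
64 ≡ 64 (mod 193); signature holds.

genuine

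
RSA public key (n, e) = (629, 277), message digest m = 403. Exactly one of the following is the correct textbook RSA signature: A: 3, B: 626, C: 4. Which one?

Candidate A: Squares mod 629: 3^1≡3, 3^2≡9, 3^4≡81, 3^8≡271, 3^16≡477, 3^32≡460, 3^64≡256, 3^128≡120, 3^256≡562; 277 = 256 + 16 + 4 + 1, so 3^277 ≡ 562·477·81·3 ≡ 226 (mod 629)
Candidate B: Squares mod 629: 626^1≡626, 626^2≡9, 626^4≡81, 626^8≡271, 626^16≡477, 626^32≡460, 626^64≡256, 626^128≡120, 626^256≡562; 277 = 256 + 16 + 4 + 1, so 626^277 ≡ 562·477·81·626 ≡ 403 (mod 629)
  → matches m = 403
Candidate C: Squares mod 629: 4^1≡4, 4^2≡16, 4^4≡256, 4^8≡120, 4^16≡562, 4^32≡86, 4^64≡477, 4^128≡460, 4^256≡256; 277 = 256 + 16 + 4 + 1, so 4^277 ≡ 256·562·256·4 ≡ 548 (mod 629)

B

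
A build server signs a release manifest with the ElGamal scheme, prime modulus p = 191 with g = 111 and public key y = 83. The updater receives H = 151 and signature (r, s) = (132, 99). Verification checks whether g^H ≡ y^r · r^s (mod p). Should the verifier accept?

reject

Left side g^H mod p:
111^2 = 12321 ≡ 97
111^4 ≡ 97^2 = 9409 ≡ 50
111^8 ≡ 50^2 = 2500 ≡ 17
111^16 ≡ 17^2 = 289 ≡ 98
111^32 ≡ 98^2 = 9604 ≡ 54
111^64 ≡ 54^2 = 2916 ≡ 51
111^128 ≡ 51^2 = 2601 ≡ 118
151 = 128 + 16 + 4 + 2 + 1, so 111^151 ≡ 118·98·50·97·111 ≡ 188 (mod 191)
Right side y^r · r^s mod p:
83^2 = 6889 ≡ 13
83^4 ≡ 13^2 = 169
83^8 ≡ 169^2 = 28561 ≡ 102
83^16 ≡ 102^2 = 10404 ≡ 90
83^32 ≡ 90^2 = 8100 ≡ 78
83^64 ≡ 78^2 = 6084 ≡ 163
83^128 ≡ 163^2 = 26569 ≡ 20
132 = 128 + 4, so 83^132 ≡ 20·169 ≡ 133 (mod 191)
132^2 = 17424 ≡ 43
132^4 ≡ 43^2 = 1849 ≡ 130
132^8 ≡ 130^2 = 16900 ≡ 92
132^16 ≡ 92^2 = 8464 ≡ 60
132^32 ≡ 60^2 = 3600 ≡ 162
132^64 ≡ 162^2 = 26244 ≡ 77
99 = 64 + 32 + 2 + 1, so 132^99 ≡ 77·162·43·132 ≡ 61 (mod 191)
133·61 = 8113 ≡ 91 (mod 191)
188 ≠ 91, so verification fails.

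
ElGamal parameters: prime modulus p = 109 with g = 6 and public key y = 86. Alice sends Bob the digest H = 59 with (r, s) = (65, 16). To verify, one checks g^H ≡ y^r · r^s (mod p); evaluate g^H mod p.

6^2 = 36
6^4 ≡ 36^2 = 1296 ≡ 97
6^8 ≡ 97^2 = 9409 ≡ 35
6^16 ≡ 35^2 = 1225 ≡ 26
6^32 ≡ 26^2 = 676 ≡ 22
59 = 32 + 16 + 8 + 2 + 1, so 6^59 ≡ 22·26·35·36·6 ≡ 72 (mod 109)

72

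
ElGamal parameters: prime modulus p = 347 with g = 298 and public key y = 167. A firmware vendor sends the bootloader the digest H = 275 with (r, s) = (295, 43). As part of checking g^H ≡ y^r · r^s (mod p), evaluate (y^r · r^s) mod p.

167^2 = 27889 ≡ 129
167^4 ≡ 129^2 = 16641 ≡ 332
167^8 ≡ 332^2 = 110224 ≡ 225
167^16 ≡ 225^2 = 50625 ≡ 310
167^32 ≡ 310^2 = 96100 ≡ 328
167^64 ≡ 328^2 = 107584 ≡ 14
167^128 ≡ 14^2 = 196
167^256 ≡ 196^2 = 38416 ≡ 246
295 = 256 + 32 + 4 + 2 + 1, so 167^295 ≡ 246·328·332·129·167 ≡ 117 (mod 347)
295^2 = 87025 ≡ 275
295^4 ≡ 275^2 = 75625 ≡ 326
295^8 ≡ 326^2 = 106276 ≡ 94
295^16 ≡ 94^2 = 8836 ≡ 161
295^32 ≡ 161^2 = 25921 ≡ 243
43 = 32 + 8 + 2 + 1, so 295^43 ≡ 243·94·275·295 ≡ 216 (mod 347)
y^r · r^s ≡ 117·216 = 25272 ≡ 288 (mod 347)

288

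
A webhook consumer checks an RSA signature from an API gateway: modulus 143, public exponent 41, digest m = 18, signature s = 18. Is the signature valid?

s^2 ≡ 18^2 = 324 ≡ 38
s^4 ≡ 38^2 = 1444 ≡ 14
s^8 ≡ 14^2 = 196 ≡ 53
s^16 ≡ 53^2 = 2809 ≡ 92
s^32 ≡ 92^2 = 8464 ≡ 27
41 = 32 + 8 + 1, so s^41 ≡ 27·53·18 ≡ 18 (mod 143)
18 = m, so the signature checks out.

valid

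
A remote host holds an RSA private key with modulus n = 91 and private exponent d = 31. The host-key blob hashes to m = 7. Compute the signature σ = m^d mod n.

m^2 ≡ 7^2 = 49
m^4 ≡ 49^2 = 2401 ≡ 35
m^8 ≡ 35^2 = 1225 ≡ 42
m^16 ≡ 42^2 = 1764 ≡ 35
31 = 16 + 8 + 4 + 2 + 1, so m^31 ≡ 35·42·35·49·7 ≡ 84 (mod 91)

84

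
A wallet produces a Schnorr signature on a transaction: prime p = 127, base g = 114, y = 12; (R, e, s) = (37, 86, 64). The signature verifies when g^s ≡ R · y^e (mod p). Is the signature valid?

valid

g^s mod p:
114^2 = 12996 ≡ 42
114^4 ≡ 42^2 = 1764 ≡ 113
114^8 ≡ 113^2 = 12769 ≡ 69
114^16 ≡ 69^2 = 4761 ≡ 62
114^32 ≡ 62^2 = 3844 ≡ 34
114^64 ≡ 34^2 = 1156 ≡ 13
R · y^e mod p:
12^2 = 144 ≡ 17
12^4 ≡ 17^2 = 289 ≡ 35
12^8 ≡ 35^2 = 1225 ≡ 82
12^16 ≡ 82^2 = 6724 ≡ 120
12^32 ≡ 120^2 = 14400 ≡ 49
12^64 ≡ 49^2 = 2401 ≡ 115
86 = 64 + 16 + 4 + 2, so 12^86 ≡ 115·120·35·17 ≡ 69 (mod 127)
37·69 = 2553 ≡ 13 (mod 127)
13 ≡ 13 (mod 127); signature holds.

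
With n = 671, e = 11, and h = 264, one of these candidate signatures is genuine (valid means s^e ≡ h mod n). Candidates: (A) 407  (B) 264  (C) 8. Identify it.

Candidate A: Squares mod 671: 407^1≡407, 407^2≡583, 407^4≡363, 407^8≡253; 11 = 8 + 2 + 1, so 407^11 ≡ 253·583·407 ≡ 407 (mod 671)
Candidate B: Squares mod 671: 264^1≡264, 264^2≡583, 264^4≡363, 264^8≡253; 11 = 8 + 2 + 1, so 264^11 ≡ 253·583·264 ≡ 264 (mod 671)
  → matches h = 264
Candidate C: Squares mod 671: 8^1≡8, 8^2≡64, 8^4≡70, 8^8≡203; 11 = 8 + 2 + 1, so 8^11 ≡ 203·64·8 ≡ 602 (mod 671)

B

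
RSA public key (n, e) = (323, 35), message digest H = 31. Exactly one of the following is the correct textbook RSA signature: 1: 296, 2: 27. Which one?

Candidate 1: 296^2 = 87616 ≡ 83; 296^4 ≡ 83^2 = 6889 ≡ 106; 296^8 ≡ 106^2 = 11236 ≡ 254; 296^16 ≡ 254^2 = 64516 ≡ 239; 296^32 ≡ 239^2 = 57121 ≡ 273; 35 = 32 + 2 + 1, so 296^35 ≡ 273·83·296 ≡ 292 (mod 323)
Candidate 2: 27^2 = 729 ≡ 83; 27^4 ≡ 83^2 = 6889 ≡ 106; 27^8 ≡ 106^2 = 11236 ≡ 254; 27^16 ≡ 254^2 = 64516 ≡ 239; 27^32 ≡ 239^2 = 57121 ≡ 273; 35 = 32 + 2 + 1, so 27^35 ≡ 273·83·27 ≡ 31 (mod 323)
  → matches H = 31

2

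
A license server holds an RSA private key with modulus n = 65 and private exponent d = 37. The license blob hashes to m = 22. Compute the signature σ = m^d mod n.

m^37 mod 65 = 22

22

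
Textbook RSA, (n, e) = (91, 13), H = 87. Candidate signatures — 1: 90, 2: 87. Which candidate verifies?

2

Candidate 1: 90^2 = 8100 ≡ 1; 90^4 ≡ 1^2 = 1; 90^8 ≡ 1^2 = 1; 13 = 8 + 4 + 1, so 90^13 ≡ 1·1·90 ≡ 90 (mod 91)
Candidate 2: 87^2 = 7569 ≡ 16; 87^4 ≡ 16^2 = 256 ≡ 74; 87^8 ≡ 74^2 = 5476 ≡ 16; 13 = 8 + 4 + 1, so 87^13 ≡ 16·74·87 ≡ 87 (mod 91)
  → matches H = 87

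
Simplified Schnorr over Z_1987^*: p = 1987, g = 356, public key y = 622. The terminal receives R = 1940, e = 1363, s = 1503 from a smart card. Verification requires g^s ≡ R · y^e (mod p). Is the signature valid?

valid

g^s mod p:
356^2 = 126736 ≡ 1555
356^4 ≡ 1555^2 = 2418025 ≡ 1833
356^8 ≡ 1833^2 = 3359889 ≡ 1859
356^16 ≡ 1859^2 = 3455881 ≡ 488
356^32 ≡ 488^2 = 238144 ≡ 1691
356^64 ≡ 1691^2 = 2859481 ≡ 188
356^128 ≡ 188^2 = 35344 ≡ 1565
356^256 ≡ 1565^2 = 2449225 ≡ 1241
356^512 ≡ 1241^2 = 1540081 ≡ 156
356^1024 ≡ 156^2 = 24336 ≡ 492
1503 = 1024 + 256 + 128 + 64 + 16 + 8 + 4 + 2 + 1, so 356^1503 ≡ 492·1241·1565·188·488·1859·1833·1555·356 ≡ 1601 (mod 1987)
R · y^e mod p:
622^2 = 386884 ≡ 1406
622^4 ≡ 1406^2 = 1976836 ≡ 1758
622^8 ≡ 1758^2 = 3090564 ≡ 779
622^16 ≡ 779^2 = 606841 ≡ 806
622^32 ≡ 806^2 = 649636 ≡ 1874
622^64 ≡ 1874^2 = 3511876 ≡ 847
622^128 ≡ 847^2 = 717409 ≡ 102
622^256 ≡ 102^2 = 10404 ≡ 469
622^512 ≡ 469^2 = 219961 ≡ 1391
622^1024 ≡ 1391^2 = 1934881 ≡ 1530
1363 = 1024 + 256 + 64 + 16 + 2 + 1, so 622^1363 ≡ 1530·469·847·806·1406·622 ≡ 1657 (mod 1987)
1940·1657 = 3214580 ≡ 1601 (mod 1987)
1601 ≡ 1601 (mod 1987); signature holds.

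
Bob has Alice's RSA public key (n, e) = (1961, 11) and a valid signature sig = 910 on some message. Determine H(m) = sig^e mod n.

Squares mod 1961: sig^1≡910, sig^2≡558, sig^4≡1526, sig^8≡969
11 = 8 + 2 + 1, so sig^11 ≡ 969·558·910 ≡ 388 (mod 1961)

388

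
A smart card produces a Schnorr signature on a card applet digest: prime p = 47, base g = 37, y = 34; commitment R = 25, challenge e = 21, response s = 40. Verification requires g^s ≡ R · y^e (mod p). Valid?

g^s mod p:
37^40 mod 47 = 42
R · y^e mod p:
34^21 mod 47 = 42
25·42 = 1050 ≡ 16 (mod 47)
42 ≠ 16; the check fails.

no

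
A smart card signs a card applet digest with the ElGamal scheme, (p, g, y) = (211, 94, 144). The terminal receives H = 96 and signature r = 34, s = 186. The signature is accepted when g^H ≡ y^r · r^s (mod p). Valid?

no

Left side g^H mod p:
Squares mod 211: 94^1≡94, 94^2≡185, 94^4≡43, 94^8≡161, 94^16≡179, 94^32≡180, 94^64≡117
96 = 64 + 32, so 94^96 ≡ 117·180 ≡ 171 (mod 211)
Right side y^r · r^s mod p:
Squares mod 211: 144^1≡144, 144^2≡58, 144^4≡199, 144^8≡144, 144^16≡58, 144^32≡199
34 = 32 + 2, so 144^34 ≡ 199·58 ≡ 148 (mod 211)
Squares mod 211: 34^1≡34, 34^2≡101, 34^4≡73, 34^8≡54, 34^16≡173, 34^32≡178, 34^64≡34, 34^128≡101
186 = 128 + 32 + 16 + 8 + 2, so 34^186 ≡ 101·178·173·54·101 ≡ 171 (mod 211)
148·171 = 25308 ≡ 199 (mod 211)
171 ≠ 199, so verification fails.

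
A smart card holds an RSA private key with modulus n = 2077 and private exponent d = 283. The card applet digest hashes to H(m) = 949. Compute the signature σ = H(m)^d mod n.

(H(m))^2 ≡ 949^2 = 900601 ≡ 1260
(H(m))^4 ≡ 1260^2 = 1587600 ≡ 772
(H(m))^8 ≡ 772^2 = 595984 ≡ 1962
(H(m))^16 ≡ 1962^2 = 3849444 ≡ 763
(H(m))^32 ≡ 763^2 = 582169 ≡ 609
(H(m))^64 ≡ 609^2 = 370881 ≡ 1175
(H(m))^128 ≡ 1175^2 = 1380625 ≡ 1497
(H(m))^256 ≡ 1497^2 = 2241009 ≡ 2003
283 = 256 + 16 + 8 + 2 + 1, so (H(m))^283 ≡ 2003·763·1962·1260·949 ≡ 1843 (mod 2077)

1843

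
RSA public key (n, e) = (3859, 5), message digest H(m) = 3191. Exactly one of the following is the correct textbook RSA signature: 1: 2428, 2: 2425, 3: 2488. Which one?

1

Candidate 1: Squares mod 3859: 2428^1≡2428, 2428^2≡2491, 2428^4≡3668; 5 = 4 + 1, so 2428^5 ≡ 3668·2428 ≡ 3191 (mod 3859)
  → matches H(m) = 3191
Candidate 2: Squares mod 3859: 2425^1≡2425, 2425^2≡3368, 2425^4≡1823; 5 = 4 + 1, so 2425^5 ≡ 1823·2425 ≡ 2220 (mod 3859)
Candidate 3: Squares mod 3859: 2488^1≡2488, 2488^2≡308, 2488^4≡2248; 5 = 4 + 1, so 2488^5 ≡ 2248·2488 ≡ 1333 (mod 3859)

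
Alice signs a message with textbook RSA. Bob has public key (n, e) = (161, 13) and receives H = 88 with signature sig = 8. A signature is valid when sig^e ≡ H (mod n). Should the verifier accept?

reject

sig^2 ≡ 8^2 = 64
sig^4 ≡ 64^2 = 4096 ≡ 71
sig^8 ≡ 71^2 = 5041 ≡ 50
13 = 8 + 4 + 1, so sig^13 ≡ 50·71·8 ≡ 64 (mod 161)
sig^13 mod 161 = 64, but H = 88.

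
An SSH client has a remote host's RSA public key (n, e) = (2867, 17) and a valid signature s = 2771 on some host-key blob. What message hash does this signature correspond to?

1092

Squares mod 2867: s^1≡2771, s^2≡615, s^4≡2648, s^8≡2089, s^16≡347
17 = 16 + 1, so s^17 ≡ 347·2771 ≡ 1092 (mod 2867)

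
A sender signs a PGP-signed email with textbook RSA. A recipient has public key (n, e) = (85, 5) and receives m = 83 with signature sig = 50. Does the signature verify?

does not verify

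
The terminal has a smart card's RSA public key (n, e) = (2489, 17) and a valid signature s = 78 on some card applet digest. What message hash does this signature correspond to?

466

s^2 ≡ 78^2 = 6084 ≡ 1106
s^4 ≡ 1106^2 = 1223236 ≡ 1137
s^8 ≡ 1137^2 = 1292769 ≡ 978
s^16 ≡ 978^2 = 956484 ≡ 708
17 = 16 + 1, so s^17 ≡ 708·78 ≡ 466 (mod 2489)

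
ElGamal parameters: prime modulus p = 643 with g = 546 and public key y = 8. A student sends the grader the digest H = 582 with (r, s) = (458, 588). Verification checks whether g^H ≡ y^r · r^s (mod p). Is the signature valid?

valid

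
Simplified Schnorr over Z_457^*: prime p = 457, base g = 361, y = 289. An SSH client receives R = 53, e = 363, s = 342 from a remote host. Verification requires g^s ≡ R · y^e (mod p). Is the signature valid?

g^s mod p:
361^2 = 130321 ≡ 76
361^4 ≡ 76^2 = 5776 ≡ 292
361^8 ≡ 292^2 = 85264 ≡ 262
361^16 ≡ 262^2 = 68644 ≡ 94
361^32 ≡ 94^2 = 8836 ≡ 153
361^64 ≡ 153^2 = 23409 ≡ 102
361^128 ≡ 102^2 = 10404 ≡ 350
361^256 ≡ 350^2 = 122500 ≡ 24
342 = 256 + 64 + 16 + 4 + 2, so 361^342 ≡ 24·102·94·292·76 ≡ 1 (mod 457)
R · y^e mod p:
289^2 = 83521 ≡ 347
289^4 ≡ 347^2 = 120409 ≡ 218
289^8 ≡ 218^2 = 47524 ≡ 453
289^16 ≡ 453^2 = 205209 ≡ 16
289^32 ≡ 16^2 = 256
289^64 ≡ 256^2 = 65536 ≡ 185
289^128 ≡ 185^2 = 34225 ≡ 407
289^256 ≡ 407^2 = 165649 ≡ 215
363 = 256 + 64 + 32 + 8 + 2 + 1, so 289^363 ≡ 215·185·256·453·347·289 ≡ 347 (mod 457)
53·347 = 18391 ≡ 111 (mod 457)
1 ≠ 111; the check fails.

invalid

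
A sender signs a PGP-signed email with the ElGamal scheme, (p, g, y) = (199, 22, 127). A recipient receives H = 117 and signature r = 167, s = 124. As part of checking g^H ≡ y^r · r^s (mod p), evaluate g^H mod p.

85

Squares mod 199: 22^1≡22, 22^2≡86, 22^4≡33, 22^8≡94, 22^16≡80, 22^32≡32, 22^64≡29
117 = 64 + 32 + 16 + 4 + 1, so 22^117 ≡ 29·32·80·33·22 ≡ 85 (mod 199)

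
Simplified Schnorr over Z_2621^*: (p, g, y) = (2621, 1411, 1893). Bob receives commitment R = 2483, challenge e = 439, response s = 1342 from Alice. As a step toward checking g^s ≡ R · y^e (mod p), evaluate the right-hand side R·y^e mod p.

1430

1893^439 mod 2621 = 1661
R · y^e ≡ 2483·1661 = 4124263 ≡ 1430 (mod 2621)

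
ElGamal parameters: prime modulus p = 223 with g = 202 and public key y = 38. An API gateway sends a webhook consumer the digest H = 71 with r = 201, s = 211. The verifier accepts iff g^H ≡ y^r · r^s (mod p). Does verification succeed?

passes

Left side g^H mod p:
202^2 = 40804 ≡ 218
202^4 ≡ 218^2 = 47524 ≡ 25
202^8 ≡ 25^2 = 625 ≡ 179
202^16 ≡ 179^2 = 32041 ≡ 152
202^32 ≡ 152^2 = 23104 ≡ 135
202^64 ≡ 135^2 = 18225 ≡ 162
71 = 64 + 4 + 2 + 1, so 202^71 ≡ 162·25·218·202 ≡ 212 (mod 223)
Right side y^r · r^s mod p:
38^2 = 1444 ≡ 106
38^4 ≡ 106^2 = 11236 ≡ 86
38^8 ≡ 86^2 = 7396 ≡ 37
38^16 ≡ 37^2 = 1369 ≡ 31
38^32 ≡ 31^2 = 961 ≡ 69
38^64 ≡ 69^2 = 4761 ≡ 78
38^128 ≡ 78^2 = 6084 ≡ 63
201 = 128 + 64 + 8 + 1, so 38^201 ≡ 63·78·37·38 ≡ 98 (mod 223)
201^2 = 40401 ≡ 38
201^4 ≡ 38^2 = 1444 ≡ 106
201^8 ≡ 106^2 = 11236 ≡ 86
201^16 ≡ 86^2 = 7396 ≡ 37
201^32 ≡ 37^2 = 1369 ≡ 31
201^64 ≡ 31^2 = 961 ≡ 69
201^128 ≡ 69^2 = 4761 ≡ 78
211 = 128 + 64 + 16 + 2 + 1, so 201^211 ≡ 78·69·37·38·201 ≡ 166 (mod 223)
98·166 = 16268 ≡ 212 (mod 223)
212 ≡ 212 (mod 223), so the signature is genuine.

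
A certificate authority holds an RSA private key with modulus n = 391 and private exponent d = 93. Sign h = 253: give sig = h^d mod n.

h^2 ≡ 253^2 = 64009 ≡ 276
h^4 ≡ 276^2 = 76176 ≡ 322
h^8 ≡ 322^2 = 103684 ≡ 69
h^16 ≡ 69^2 = 4761 ≡ 69
h^32 ≡ 69^2 = 4761 ≡ 69
h^64 ≡ 69^2 = 4761 ≡ 69
93 = 64 + 16 + 8 + 4 + 1, so h^93 ≡ 69·69·69·322·253 ≡ 138 (mod 391)

138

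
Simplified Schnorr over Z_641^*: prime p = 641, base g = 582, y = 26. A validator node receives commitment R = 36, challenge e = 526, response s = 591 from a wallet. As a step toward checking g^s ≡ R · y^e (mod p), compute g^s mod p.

524

582^2 = 338724 ≡ 276
582^4 ≡ 276^2 = 76176 ≡ 538
582^8 ≡ 538^2 = 289444 ≡ 353
582^16 ≡ 353^2 = 124609 ≡ 255
582^32 ≡ 255^2 = 65025 ≡ 284
582^64 ≡ 284^2 = 80656 ≡ 531
582^128 ≡ 531^2 = 281961 ≡ 562
582^256 ≡ 562^2 = 315844 ≡ 472
582^512 ≡ 472^2 = 222784 ≡ 357
591 = 512 + 64 + 8 + 4 + 2 + 1, so 582^591 ≡ 357·531·353·538·276·582 ≡ 524 (mod 641)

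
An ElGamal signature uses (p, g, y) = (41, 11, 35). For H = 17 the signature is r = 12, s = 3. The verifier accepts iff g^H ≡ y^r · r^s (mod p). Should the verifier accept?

reject

Left side g^H mod p:
11^17 mod 41 = 28
Right side y^r · r^s mod p:
35^12 mod 41 = 4
12^3 mod 41 = 6
4·6 = 24 ≡ 24 (mod 41)
28 ≠ 24, so verification fails.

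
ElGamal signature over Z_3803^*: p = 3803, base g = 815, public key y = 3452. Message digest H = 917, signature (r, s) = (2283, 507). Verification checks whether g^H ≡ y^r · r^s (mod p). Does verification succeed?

passes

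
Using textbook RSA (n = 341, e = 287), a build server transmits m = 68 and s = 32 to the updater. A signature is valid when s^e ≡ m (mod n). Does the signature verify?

does not verify

Squares mod 341: s^1≡32, s^2≡1, s^4≡1, s^8≡1, s^16≡1, s^32≡1, s^64≡1, s^128≡1, s^256≡1
287 = 256 + 16 + 8 + 4 + 2 + 1, so s^287 ≡ 1·1·1·1·1·32 ≡ 32 (mod 341)
s^287 mod 341 = 32, but m = 68.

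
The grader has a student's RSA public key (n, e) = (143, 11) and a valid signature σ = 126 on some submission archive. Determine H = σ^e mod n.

Squares mod 143: σ^1≡126, σ^2≡3, σ^4≡9, σ^8≡81
11 = 8 + 2 + 1, so σ^11 ≡ 81·3·126 ≡ 16 (mod 143)

16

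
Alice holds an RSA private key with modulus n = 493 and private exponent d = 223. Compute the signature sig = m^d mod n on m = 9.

274

m^2 ≡ 9^2 = 81
m^4 ≡ 81^2 = 6561 ≡ 152
m^8 ≡ 152^2 = 23104 ≡ 426
m^16 ≡ 426^2 = 181476 ≡ 52
m^32 ≡ 52^2 = 2704 ≡ 239
m^64 ≡ 239^2 = 57121 ≡ 426
m^128 ≡ 426^2 = 181476 ≡ 52
223 = 128 + 64 + 16 + 8 + 4 + 2 + 1, so m^223 ≡ 52·426·52·426·152·81·9 ≡ 274 (mod 493)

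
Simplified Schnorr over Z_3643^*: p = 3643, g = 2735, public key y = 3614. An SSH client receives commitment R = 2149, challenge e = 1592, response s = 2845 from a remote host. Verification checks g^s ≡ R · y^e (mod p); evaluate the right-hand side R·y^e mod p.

1104

Squares mod 3643: 3614^1≡3614, 3614^2≡841, 3614^4≡539, 3614^8≡2724, 3614^16≡3028, 3614^32≡2996, 3614^64≡3307, 3614^128≡3606, 3614^256≡1369, 3614^512≡1659, 3614^1024≡1816
1592 = 1024 + 512 + 32 + 16 + 8, so 3614^1592 ≡ 1816·1659·2996·3028·2724 ≡ 3613 (mod 3643)
R · y^e ≡ 2149·3613 = 7764337 ≡ 1104 (mod 3643)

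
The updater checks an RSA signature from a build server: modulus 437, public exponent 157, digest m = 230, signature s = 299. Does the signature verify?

verifies

s^157 mod 437 = 230
230 = m, so the signature checks out.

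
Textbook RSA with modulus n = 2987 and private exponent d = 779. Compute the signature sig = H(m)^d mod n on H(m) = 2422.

2787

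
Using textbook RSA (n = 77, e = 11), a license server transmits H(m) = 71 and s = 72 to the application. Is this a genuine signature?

s^2 ≡ 72^2 = 5184 ≡ 25
s^4 ≡ 25^2 = 625 ≡ 9
s^8 ≡ 9^2 = 81 ≡ 4
11 = 8 + 2 + 1, so s^11 ≡ 4·25·72 ≡ 39 (mod 77)
s^11 mod 77 = 39, but H(m) = 71.

forged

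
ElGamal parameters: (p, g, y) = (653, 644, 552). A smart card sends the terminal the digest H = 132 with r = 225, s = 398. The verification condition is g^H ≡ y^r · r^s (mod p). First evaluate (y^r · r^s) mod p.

552^2 = 304704 ≡ 406
552^4 ≡ 406^2 = 164836 ≡ 280
552^8 ≡ 280^2 = 78400 ≡ 40
552^16 ≡ 40^2 = 1600 ≡ 294
552^32 ≡ 294^2 = 86436 ≡ 240
552^64 ≡ 240^2 = 57600 ≡ 136
552^128 ≡ 136^2 = 18496 ≡ 212
225 = 128 + 64 + 32 + 1, so 552^225 ≡ 212·136·240·552 ≡ 589 (mod 653)
225^2 = 50625 ≡ 344
225^4 ≡ 344^2 = 118336 ≡ 143
225^8 ≡ 143^2 = 20449 ≡ 206
225^16 ≡ 206^2 = 42436 ≡ 644
225^32 ≡ 644^2 = 414736 ≡ 81
225^64 ≡ 81^2 = 6561 ≡ 31
225^128 ≡ 31^2 = 961 ≡ 308
225^256 ≡ 308^2 = 94864 ≡ 179
398 = 256 + 128 + 8 + 4 + 2, so 225^398 ≡ 179·308·206·143·344 ≡ 509 (mod 653)
y^r · r^s ≡ 589·509 = 299801 ≡ 74 (mod 653)

74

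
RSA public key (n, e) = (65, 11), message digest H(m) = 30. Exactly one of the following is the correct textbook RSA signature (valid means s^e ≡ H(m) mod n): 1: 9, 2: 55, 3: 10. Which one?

Candidate 1: Squares mod 65: 9^1≡9, 9^2≡16, 9^4≡61, 9^8≡16; 11 = 8 + 2 + 1, so 9^11 ≡ 16·16·9 ≡ 29 (mod 65)
Candidate 2: Squares mod 65: 55^1≡55, 55^2≡35, 55^4≡55, 55^8≡35; 11 = 8 + 2 + 1, so 55^11 ≡ 35·35·55 ≡ 35 (mod 65)
Candidate 3: Squares mod 65: 10^1≡10, 10^2≡35, 10^4≡55, 10^8≡35; 11 = 8 + 2 + 1, so 10^11 ≡ 35·35·10 ≡ 30 (mod 65)
  → matches H(m) = 30

3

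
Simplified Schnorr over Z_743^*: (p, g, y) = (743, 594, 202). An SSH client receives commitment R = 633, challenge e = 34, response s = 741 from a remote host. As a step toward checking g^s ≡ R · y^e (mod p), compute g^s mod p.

369

594^2 = 352836 ≡ 654
594^4 ≡ 654^2 = 427716 ≡ 491
594^8 ≡ 491^2 = 241081 ≡ 349
594^16 ≡ 349^2 = 121801 ≡ 692
594^32 ≡ 692^2 = 478864 ≡ 372
594^64 ≡ 372^2 = 138384 ≡ 186
594^128 ≡ 186^2 = 34596 ≡ 418
594^256 ≡ 418^2 = 174724 ≡ 119
594^512 ≡ 119^2 = 14161 ≡ 44
741 = 512 + 128 + 64 + 32 + 4 + 1, so 594^741 ≡ 44·418·186·372·491·594 ≡ 369 (mod 743)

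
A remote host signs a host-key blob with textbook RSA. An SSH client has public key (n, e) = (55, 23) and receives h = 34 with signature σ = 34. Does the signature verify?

σ^23 mod 55 = 34
34 = h, so the signature checks out.

verifies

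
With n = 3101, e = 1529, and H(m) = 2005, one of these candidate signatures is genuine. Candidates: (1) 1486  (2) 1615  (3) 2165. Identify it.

2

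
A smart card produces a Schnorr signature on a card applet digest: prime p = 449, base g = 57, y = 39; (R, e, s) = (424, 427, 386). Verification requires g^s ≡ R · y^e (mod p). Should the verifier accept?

reject

g^s mod p:
Squares mod 449: 57^1≡57, 57^2≡106, 57^4≡11, 57^8≡121, 57^16≡273, 57^32≡444, 57^64≡25, 57^128≡176, 57^256≡444
386 = 256 + 128 + 2, so 57^386 ≡ 444·176·106 ≡ 112 (mod 449)
R · y^e mod p:
Squares mod 449: 39^1≡39, 39^2≡174, 39^4≡193, 39^8≡431, 39^16≡324, 39^32≡359, 39^64≡18, 39^128≡324, 39^256≡359
427 = 256 + 128 + 32 + 8 + 2 + 1, so 39^427 ≡ 359·324·359·431·174·39 ≡ 100 (mod 449)
424·100 = 42400 ≡ 194 (mod 449)
112 ≠ 194; the check fails.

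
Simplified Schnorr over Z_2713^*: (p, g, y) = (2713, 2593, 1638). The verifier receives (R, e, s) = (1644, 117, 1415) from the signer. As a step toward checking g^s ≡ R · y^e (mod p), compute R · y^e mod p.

958

1638^2 = 2683044 ≡ 2600
1638^4 ≡ 2600^2 = 6760000 ≡ 1917
1638^8 ≡ 1917^2 = 3674889 ≡ 1487
1638^16 ≡ 1487^2 = 2211169 ≡ 74
1638^32 ≡ 74^2 = 5476 ≡ 50
1638^64 ≡ 50^2 = 2500
117 = 64 + 32 + 16 + 4 + 1, so 1638^117 ≡ 2500·50·74·1917·1638 ≡ 796 (mod 2713)
R · y^e ≡ 1644·796 = 1308624 ≡ 958 (mod 2713)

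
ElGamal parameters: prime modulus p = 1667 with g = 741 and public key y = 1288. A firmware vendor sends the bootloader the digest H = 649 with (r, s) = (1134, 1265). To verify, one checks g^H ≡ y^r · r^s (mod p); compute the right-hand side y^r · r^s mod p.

110

1288^2 = 1658944 ≡ 279
1288^4 ≡ 279^2 = 77841 ≡ 1159
1288^8 ≡ 1159^2 = 1343281 ≡ 1346
1288^16 ≡ 1346^2 = 1811716 ≡ 1354
1288^32 ≡ 1354^2 = 1833316 ≡ 1283
1288^64 ≡ 1283^2 = 1646089 ≡ 760
1288^128 ≡ 760^2 = 577600 ≡ 818
1288^256 ≡ 818^2 = 669124 ≡ 657
1288^512 ≡ 657^2 = 431649 ≡ 1563
1288^1024 ≡ 1563^2 = 2442969 ≡ 814
1134 = 1024 + 64 + 32 + 8 + 4 + 2, so 1288^1134 ≡ 814·760·1283·1346·1159·279 ≡ 1347 (mod 1667)
1134^2 = 1285956 ≡ 699
1134^4 ≡ 699^2 = 488601 ≡ 170
1134^8 ≡ 170^2 = 28900 ≡ 561
1134^16 ≡ 561^2 = 314721 ≡ 1325
1134^32 ≡ 1325^2 = 1755625 ≡ 274
1134^64 ≡ 274^2 = 75076 ≡ 61
1134^128 ≡ 61^2 = 3721 ≡ 387
1134^256 ≡ 387^2 = 149769 ≡ 1406
1134^512 ≡ 1406^2 = 1976836 ≡ 1441
1134^1024 ≡ 1441^2 = 2076481 ≡ 1066
1265 = 1024 + 128 + 64 + 32 + 16 + 1, so 1134^1265 ≡ 1066·387·61·274·1325·1134 ≡ 1302 (mod 1667)
y^r · r^s ≡ 1347·1302 = 1753794 ≡ 110 (mod 1667)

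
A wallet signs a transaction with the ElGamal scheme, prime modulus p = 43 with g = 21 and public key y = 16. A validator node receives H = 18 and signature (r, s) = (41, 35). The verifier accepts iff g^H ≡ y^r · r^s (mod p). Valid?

Left side g^H mod p:
21^2 = 441 ≡ 11
21^4 ≡ 11^2 = 121 ≡ 35
21^8 ≡ 35^2 = 1225 ≡ 21
21^16 ≡ 21^2 = 441 ≡ 11
18 = 16 + 2, so 21^18 ≡ 11·11 ≡ 35 (mod 43)
Right side y^r · r^s mod p:
16^2 = 256 ≡ 41
16^4 ≡ 41^2 = 1681 ≡ 4
16^8 ≡ 4^2 = 16
16^16 ≡ 16^2 = 256 ≡ 41
16^32 ≡ 41^2 = 1681 ≡ 4
41 = 32 + 8 + 1, so 16^41 ≡ 4·16·16 ≡ 35 (mod 43)
41^2 = 1681 ≡ 4
41^4 ≡ 4^2 = 16
41^8 ≡ 16^2 = 256 ≡ 41
41^16 ≡ 41^2 = 1681 ≡ 4
41^32 ≡ 4^2 = 16
35 = 32 + 2 + 1, so 41^35 ≡ 16·4·41 ≡ 1 (mod 43)
35·1 = 35 ≡ 35 (mod 43)
35 ≡ 35 (mod 43), so the signature is genuine.

yes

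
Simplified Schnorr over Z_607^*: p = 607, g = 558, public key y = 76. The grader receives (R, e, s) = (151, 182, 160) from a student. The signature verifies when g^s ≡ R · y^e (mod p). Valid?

yes

g^s mod p:
558^160 mod 607 = 391
R · y^e mod p:
76^182 mod 607 = 288
151·288 = 43488 ≡ 391 (mod 607)
391 ≡ 391 (mod 607); signature holds.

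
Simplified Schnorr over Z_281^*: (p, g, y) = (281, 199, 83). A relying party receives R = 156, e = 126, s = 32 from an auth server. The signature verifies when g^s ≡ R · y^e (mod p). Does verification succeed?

fails

g^s mod p:
199^32 mod 281 = 163
R · y^e mod p:
83^126 mod 281 = 213
156·213 = 33228 ≡ 70 (mod 281)
163 ≠ 70; the check fails.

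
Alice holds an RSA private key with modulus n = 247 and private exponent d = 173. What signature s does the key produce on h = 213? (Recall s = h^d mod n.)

Squares mod 247: h^1≡213, h^2≡168, h^4≡66, h^8≡157, h^16≡196, h^32≡131, h^64≡118, h^128≡92
173 = 128 + 32 + 8 + 4 + 1, so h^173 ≡ 92·131·157·66·213 ≡ 187 (mod 247)

187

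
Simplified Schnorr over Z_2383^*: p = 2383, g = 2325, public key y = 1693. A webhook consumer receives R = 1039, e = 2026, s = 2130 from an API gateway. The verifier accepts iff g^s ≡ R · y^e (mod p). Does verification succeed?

passes

g^s mod p:
Squares mod 2383: 2325^1≡2325, 2325^2≡981, 2325^4≡2012, 2325^8≡1810, 2325^16≡1858, 2325^32≡1580, 2325^64≡1399, 2325^128≡758, 2325^256≡261, 2325^512≡1397, 2325^1024≡2315, 2325^2048≡2241
2130 = 2048 + 64 + 16 + 2, so 2325^2130 ≡ 2241·1399·1858·981 ≡ 729 (mod 2383)
R · y^e mod p:
Squares mod 2383: 1693^1≡1693, 1693^2≡1883, 1693^4≡2168, 1693^8≡948, 1693^16≡313, 1693^32≡266, 1693^64≡1649, 1693^128≡198, 1693^256≡1076, 1693^512≡2021, 1693^1024≡2362
2026 = 1024 + 512 + 256 + 128 + 64 + 32 + 8 + 2, so 1693^2026 ≡ 2362·2021·1076·198·1649·266·948·1883 ≡ 1175 (mod 2383)
1039·1175 = 1220825 ≡ 729 (mod 2383)
729 ≡ 729 (mod 2383); signature holds.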